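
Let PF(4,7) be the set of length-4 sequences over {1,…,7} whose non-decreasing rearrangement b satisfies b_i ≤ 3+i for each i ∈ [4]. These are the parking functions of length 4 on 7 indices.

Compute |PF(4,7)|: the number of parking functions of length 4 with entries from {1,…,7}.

2048

Count = (7−4+1)·(7+1)^(4−1) = 4 · 512 = 2048 [KW]
Example (7,3,6,2) → sorted (2,3,6,7): b_i ≤ 3+i ∀i, a PF.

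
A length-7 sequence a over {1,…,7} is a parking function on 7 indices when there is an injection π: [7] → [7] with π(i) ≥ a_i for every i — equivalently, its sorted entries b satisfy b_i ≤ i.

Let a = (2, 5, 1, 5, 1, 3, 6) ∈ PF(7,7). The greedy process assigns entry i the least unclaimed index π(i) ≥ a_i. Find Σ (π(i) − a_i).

5

Σπ(i) = 1+…+7 = 28; Σa = 2+5+1+5+1+3+6 = 23; disp = 28−23 = 5.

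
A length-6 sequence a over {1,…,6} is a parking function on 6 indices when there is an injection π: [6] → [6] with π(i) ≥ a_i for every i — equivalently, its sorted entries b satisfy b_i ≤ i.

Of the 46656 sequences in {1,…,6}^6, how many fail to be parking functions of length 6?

29849

Count = (6−6+1)·(6+1)^(6−1) = 1 · 16807 = 16807
E.g. (1,4,6,6,3,5) → sorted (1,3,4,5,6,6): b_2=3>2, not a PF.
So 46656 − 16807 = 29849 fail.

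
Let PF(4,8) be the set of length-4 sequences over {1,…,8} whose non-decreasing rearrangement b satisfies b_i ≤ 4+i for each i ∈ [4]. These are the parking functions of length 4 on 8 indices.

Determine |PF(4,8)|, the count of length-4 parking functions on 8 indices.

3645

|PF(4,8)| = 5·9^3 = 5×729 = 3645 (Pollak)
Example (3,7,1,2) → sorted (1,2,3,7): b_i ≤ 4+i ∀i, a PF.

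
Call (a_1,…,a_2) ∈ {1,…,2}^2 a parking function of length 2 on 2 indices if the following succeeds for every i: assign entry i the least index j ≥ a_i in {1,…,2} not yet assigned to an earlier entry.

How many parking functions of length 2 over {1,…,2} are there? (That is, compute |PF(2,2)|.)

|PF(2,2)| = (2+1−2)·(2+1)^{2−1} = 1 · 3 = 3 (Konheim–Weiss)
Example (1,1) → sorted (1,1): b_i ≤ i ∀i, a PF.

3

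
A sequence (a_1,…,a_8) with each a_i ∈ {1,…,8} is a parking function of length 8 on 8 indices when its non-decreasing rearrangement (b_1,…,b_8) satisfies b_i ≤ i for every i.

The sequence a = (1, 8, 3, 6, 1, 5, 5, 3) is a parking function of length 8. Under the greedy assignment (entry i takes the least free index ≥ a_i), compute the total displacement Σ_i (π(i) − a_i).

4

Σπ(i) = 1+…+8 = 36; Σa = 1+8+3+6+1+5+5+3 = 32; disp = 36−32 = 4.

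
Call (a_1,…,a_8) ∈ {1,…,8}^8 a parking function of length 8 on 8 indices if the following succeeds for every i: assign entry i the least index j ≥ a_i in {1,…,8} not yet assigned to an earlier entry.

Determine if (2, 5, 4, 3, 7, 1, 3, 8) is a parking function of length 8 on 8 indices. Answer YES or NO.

Sorted: b = (1, 2, 3, 3, 4, 5, 7, 8).
  b_1=1 ≤ 1
  b_2=2 ≤ 2
  b_3=3 ≤ 3
  b_4=3 ≤ 4
  b_5=4 ≤ 5
  b_6=5 ≤ 6
  b_7=7 ≤ 7
  b_8=8 ≤ 8
All bounds hold ⇒ YES

YES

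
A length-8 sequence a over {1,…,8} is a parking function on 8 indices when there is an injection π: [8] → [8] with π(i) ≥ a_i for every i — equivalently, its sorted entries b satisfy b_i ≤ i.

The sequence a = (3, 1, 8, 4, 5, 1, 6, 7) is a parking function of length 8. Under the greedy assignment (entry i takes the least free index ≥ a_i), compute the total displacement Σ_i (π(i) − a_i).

1

Σπ(i) = 1+…+8 = 36; Σa = 3+1+8+4+5+1+6+7 = 35; disp = 36−35 = 1.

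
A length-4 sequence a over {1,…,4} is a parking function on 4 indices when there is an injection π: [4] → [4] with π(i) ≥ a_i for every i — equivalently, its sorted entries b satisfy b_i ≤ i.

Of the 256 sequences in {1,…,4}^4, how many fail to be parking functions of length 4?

|PF| = (5−4)·5^(4−1) = 1 · 125 = 125 (Pollak)
Check (4,4,4,2) → sorted (2,4,4,4): b_1=2>1, not a PF.
Total 256; non-PF = 256−125 = 131

131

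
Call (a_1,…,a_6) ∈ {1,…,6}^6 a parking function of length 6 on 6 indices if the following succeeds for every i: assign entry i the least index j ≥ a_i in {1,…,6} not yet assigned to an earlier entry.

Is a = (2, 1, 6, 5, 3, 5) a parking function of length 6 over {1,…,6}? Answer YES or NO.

NO

Rearranged: b = (1, 2, 3, 5, 5, 6).
  b_1=1 ≤ 1
  b_2=2 ≤ 2
  b_3=3 ≤ 3
  b_4=5 > 4
  fails at i=4 ⇒ NO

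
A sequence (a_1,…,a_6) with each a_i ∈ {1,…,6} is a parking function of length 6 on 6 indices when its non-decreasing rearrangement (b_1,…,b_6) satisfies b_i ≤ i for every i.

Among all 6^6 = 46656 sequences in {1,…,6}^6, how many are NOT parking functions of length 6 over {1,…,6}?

29849

Count = (6−6+1)·(6+1)^(6−1) = 1·16807 = 16807 (Pollak)
One tuple (4,4,5,5,6,6) → sorted (4,4,5,5,6,6): b_1=4>1, not a PF.
So 46656 − 16807 = 29849 fail.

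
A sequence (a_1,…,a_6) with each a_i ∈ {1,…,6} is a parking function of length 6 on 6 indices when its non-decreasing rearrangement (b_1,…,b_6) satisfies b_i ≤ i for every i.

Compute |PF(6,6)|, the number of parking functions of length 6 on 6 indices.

Count = (7−6)·7^(6−1) = 1·16807 = 16807 [KW]
One tuple (1,1,4,1,6,1) → sorted (1,1,1,1,4,6): b_i ≤ i ∀i, a PF.

16807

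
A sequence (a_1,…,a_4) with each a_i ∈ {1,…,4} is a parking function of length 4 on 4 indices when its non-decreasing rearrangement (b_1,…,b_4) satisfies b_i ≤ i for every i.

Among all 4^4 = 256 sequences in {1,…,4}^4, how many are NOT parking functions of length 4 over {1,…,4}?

|PF| = (5−4)·5^(4−1) = 1 · 125 = 125
Example (4,4,4,2) → sorted (2,4,4,4): b_1=2>1, not a PF.
4^4 − 125 = 256 − 125 = 131

131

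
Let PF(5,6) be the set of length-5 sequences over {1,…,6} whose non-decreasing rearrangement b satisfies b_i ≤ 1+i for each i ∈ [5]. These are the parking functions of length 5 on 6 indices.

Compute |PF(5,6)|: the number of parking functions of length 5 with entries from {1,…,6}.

|PF| = (7−5)·7^(5−1) = 2 · 2401 = 4802
Check (3,1,4,3,5) → sorted (1,3,3,4,5): b_i ≤ 1+i ∀i, a PF.

4802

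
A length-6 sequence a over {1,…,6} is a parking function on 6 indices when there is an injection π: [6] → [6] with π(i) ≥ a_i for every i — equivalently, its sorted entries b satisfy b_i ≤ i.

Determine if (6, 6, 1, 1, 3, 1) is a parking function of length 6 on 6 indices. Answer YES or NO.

Rearranged: b = (1, 1, 1, 3, 6, 6).
  b_1=1 ≤ 1
  b_2=1 ≤ 2
  b_3=1 ≤ 3
  b_4=3 ≤ 4
  b_5=6 > 5
  fails at i=5 ⇒ NO

NO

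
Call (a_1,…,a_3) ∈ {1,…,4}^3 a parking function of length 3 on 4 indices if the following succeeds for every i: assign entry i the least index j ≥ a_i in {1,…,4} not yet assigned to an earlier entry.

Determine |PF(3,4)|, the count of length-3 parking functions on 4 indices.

50

#PF = (4−3+1)·(4+1)^(3−1) = 2 · 25 = 50
Example (1,3,3) → sorted (1,3,3): b_i ≤ 1+i ∀i, a PF.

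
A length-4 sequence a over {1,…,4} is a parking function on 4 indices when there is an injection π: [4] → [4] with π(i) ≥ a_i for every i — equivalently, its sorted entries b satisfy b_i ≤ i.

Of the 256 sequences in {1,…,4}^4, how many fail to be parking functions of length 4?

|PF(4,4)| = 1·5^3 = 1 · 125 = 125
Check (4,4,4,4) → sorted (4,4,4,4): b_1=4>1, not a PF.
Total 256; non-PF = 256−125 = 131

131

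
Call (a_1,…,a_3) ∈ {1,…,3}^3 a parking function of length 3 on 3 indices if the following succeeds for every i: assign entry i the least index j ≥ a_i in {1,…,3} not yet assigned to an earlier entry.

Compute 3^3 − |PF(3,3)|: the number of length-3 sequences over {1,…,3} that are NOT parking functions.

11

Count = (3−3+1)·(3+1)^(3−1) = 1×16 = 16 (Pollak)
Example (3,3,1) → sorted (1,3,3): b_2=3>2, not a PF.
So 27 − 16 = 11 fail.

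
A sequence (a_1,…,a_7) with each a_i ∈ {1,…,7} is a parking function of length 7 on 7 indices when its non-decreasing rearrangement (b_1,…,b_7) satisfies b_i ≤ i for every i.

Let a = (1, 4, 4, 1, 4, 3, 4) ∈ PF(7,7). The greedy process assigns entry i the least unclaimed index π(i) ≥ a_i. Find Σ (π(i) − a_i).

7

Σπ(i) = 1+…+7 = 28; Σa = 1+4+4+1+4+3+4 = 21; disp = 28−21 = 7.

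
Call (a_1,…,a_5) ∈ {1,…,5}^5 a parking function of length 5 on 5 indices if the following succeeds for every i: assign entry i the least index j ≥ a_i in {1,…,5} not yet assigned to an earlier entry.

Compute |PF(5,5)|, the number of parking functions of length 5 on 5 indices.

|PF(5,5)| = (6−5)·6^(5−1) = 1×1296 = 1296
Check (3,1,1,2,2) → sorted (1,1,2,2,3): b_i ≤ i ∀i, a PF.

1296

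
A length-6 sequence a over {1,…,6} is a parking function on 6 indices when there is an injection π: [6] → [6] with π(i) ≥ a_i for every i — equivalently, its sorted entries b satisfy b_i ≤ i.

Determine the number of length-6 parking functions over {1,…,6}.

16807

|PF| = (6−6+1)·(6+1)^(6−1) = 1×16807 = 16807 (Pollak)
One tuple (3,5,3,2,1,5) → sorted (1,2,3,3,5,5): b_i ≤ i ∀i, a PF.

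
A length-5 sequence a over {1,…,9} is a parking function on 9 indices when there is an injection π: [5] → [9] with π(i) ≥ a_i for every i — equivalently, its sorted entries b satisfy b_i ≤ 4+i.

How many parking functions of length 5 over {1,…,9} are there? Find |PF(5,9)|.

50000

|PF| = (10−5)·10^(5−1) = 5·10000 = 50000 (Konheim–Weiss)
Check (8,7,4,1,1) → sorted (1,1,4,7,8): b_i ≤ 4+i ∀i, a PF.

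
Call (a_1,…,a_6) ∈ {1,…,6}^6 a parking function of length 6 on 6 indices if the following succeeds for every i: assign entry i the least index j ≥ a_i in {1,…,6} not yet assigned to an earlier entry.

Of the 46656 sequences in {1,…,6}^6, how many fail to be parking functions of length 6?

Count = (6+1−6)·(6+1)^{6−1} = 1·16807 = 16807 [KW]
E.g. (1,6,5,6,6,1) → sorted (1,1,5,6,6,6): b_3=5>3, not a PF.
Total 46656; non-PF = 46656−16807 = 29849

29849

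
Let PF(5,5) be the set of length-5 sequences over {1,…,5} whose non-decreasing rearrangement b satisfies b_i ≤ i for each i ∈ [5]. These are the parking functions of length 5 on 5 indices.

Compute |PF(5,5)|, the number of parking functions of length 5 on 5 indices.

Count = 1·6^4 = 1 · 1296 = 1296 [KW]
Example (5,4,1,1,1) → sorted (1,1,1,4,5): b_i ≤ i ∀i, a PF.

1296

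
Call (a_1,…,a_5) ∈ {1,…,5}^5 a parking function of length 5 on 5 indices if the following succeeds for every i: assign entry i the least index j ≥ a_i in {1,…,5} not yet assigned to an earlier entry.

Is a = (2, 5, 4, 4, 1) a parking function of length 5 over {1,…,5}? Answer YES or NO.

NO

Rearranged: b = (1, 2, 4, 4, 5).
  b_1=1 ≤ 1
  b_2=2 ≤ 2
  b_3=4 > 3
  fails at i=3 ⇒ NO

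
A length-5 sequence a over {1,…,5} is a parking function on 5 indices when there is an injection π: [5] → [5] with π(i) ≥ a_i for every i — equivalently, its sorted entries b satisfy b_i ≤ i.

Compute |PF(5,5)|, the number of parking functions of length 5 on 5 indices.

|PF| = (5+1−5)·(5+1)^{5−1} = 1·1296 = 1296
Check (1,3,2,3,5) → sorted (1,2,3,3,5): b_i ≤ i ∀i, a PF.

1296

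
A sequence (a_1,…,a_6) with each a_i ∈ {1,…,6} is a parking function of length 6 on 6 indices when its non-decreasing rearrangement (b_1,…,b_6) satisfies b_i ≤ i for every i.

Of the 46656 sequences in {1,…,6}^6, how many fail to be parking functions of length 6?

29849

|PF(6,6)| = (6+1−6)·(6+1)^{6−1} = 1·16807 = 16807 (Pollak)
E.g. (3,3,4,6,2,6) → sorted (2,3,3,4,6,6): b_1=2>1, not a PF.
Total 46656; non-PF = 46656−16807 = 29849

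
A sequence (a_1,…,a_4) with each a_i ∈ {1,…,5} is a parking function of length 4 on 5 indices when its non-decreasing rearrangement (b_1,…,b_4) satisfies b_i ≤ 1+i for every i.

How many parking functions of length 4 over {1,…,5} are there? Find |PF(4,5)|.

Count = 2·6^3 = 2 · 216 = 432 (Konheim–Weiss)
Example (2,2,2,5) → sorted (2,2,2,5): b_i ≤ 1+i ∀i, a PF.

432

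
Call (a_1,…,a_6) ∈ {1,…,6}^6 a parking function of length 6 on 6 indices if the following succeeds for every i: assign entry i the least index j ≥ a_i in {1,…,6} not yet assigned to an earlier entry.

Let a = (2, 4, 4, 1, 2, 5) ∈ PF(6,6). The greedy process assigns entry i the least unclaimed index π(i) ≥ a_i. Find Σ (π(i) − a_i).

Σπ = 21 ({1..6} each once); Σa = 2+4+4+1+2+5 = 18; disp = 21−18 = 3.

3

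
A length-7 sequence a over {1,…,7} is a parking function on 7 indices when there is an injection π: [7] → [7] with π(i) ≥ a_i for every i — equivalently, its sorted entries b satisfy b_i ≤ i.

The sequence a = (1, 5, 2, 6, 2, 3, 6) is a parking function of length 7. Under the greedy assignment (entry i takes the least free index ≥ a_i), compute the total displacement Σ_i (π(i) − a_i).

Σπ(i) = 1+…+7 = 28; Σa = 1+5+2+6+2+3+6 = 25; disp = 28−25 = 3.

3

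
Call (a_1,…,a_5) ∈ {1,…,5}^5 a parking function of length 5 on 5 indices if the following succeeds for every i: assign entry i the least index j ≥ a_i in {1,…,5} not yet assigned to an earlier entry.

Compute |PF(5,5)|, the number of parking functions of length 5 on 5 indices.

1296

|PF| = (5−5+1)·(5+1)^(5−1) = 1 · 1296 = 1296 [KW]
Example (2,3,1,5,3) → sorted (1,2,3,3,5): b_i ≤ i ∀i, a PF.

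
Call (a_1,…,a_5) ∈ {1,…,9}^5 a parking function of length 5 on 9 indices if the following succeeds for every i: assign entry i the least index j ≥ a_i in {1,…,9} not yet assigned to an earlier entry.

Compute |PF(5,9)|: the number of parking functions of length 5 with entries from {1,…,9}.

50000

|PF| = (9+1−5)·(9+1)^{5−1} = 5·10000 = 50000
Example (1,2,5,5,4) → sorted (1,2,4,5,5): b_i ≤ 4+i ∀i, a PF.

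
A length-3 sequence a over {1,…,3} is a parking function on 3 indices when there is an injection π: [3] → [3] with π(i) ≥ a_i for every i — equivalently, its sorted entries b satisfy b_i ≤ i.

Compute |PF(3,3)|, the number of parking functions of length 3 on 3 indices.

Count = (4−3)·4^(3−1) = 1 · 16 = 16 [KW]
Check (2,2,1) → sorted (1,2,2): b_i ≤ i ∀i, a PF.

16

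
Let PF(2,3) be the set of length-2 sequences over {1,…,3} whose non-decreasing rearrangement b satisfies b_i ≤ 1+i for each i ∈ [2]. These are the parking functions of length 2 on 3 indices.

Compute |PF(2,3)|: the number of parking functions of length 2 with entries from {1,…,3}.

8

|PF| = (4−2)·4^(2−1) = 2 · 4 = 8 (Pollak)
E.g. (2,3) → sorted (2,3): b_i ≤ 1+i ∀i, a PF.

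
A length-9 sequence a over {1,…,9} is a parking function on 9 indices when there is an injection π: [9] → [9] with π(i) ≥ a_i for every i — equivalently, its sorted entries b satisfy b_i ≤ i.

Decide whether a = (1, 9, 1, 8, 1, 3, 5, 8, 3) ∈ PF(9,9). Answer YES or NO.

Rearranged: b = (1, 1, 1, 3, 3, 5, 8, 8, 9).
  b_1=1 ≤ 1
  b_2=1 ≤ 2
  b_3=1 ≤ 3
  b_4=3 ≤ 4
  b_5=3 ≤ 5
  b_6=5 ≤ 6
  b_7=8 > 7
  fails at i=7 ⇒ NO

NO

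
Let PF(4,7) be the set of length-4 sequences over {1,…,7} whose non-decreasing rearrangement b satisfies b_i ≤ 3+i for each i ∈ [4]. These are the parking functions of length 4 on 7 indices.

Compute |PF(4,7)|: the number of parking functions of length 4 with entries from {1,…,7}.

|PF| = 4·8^3 = 4 · 512 = 2048 [KW]
Check (7,1,6,5) → sorted (1,5,6,7): b_i ≤ 3+i ∀i, a PF.

2048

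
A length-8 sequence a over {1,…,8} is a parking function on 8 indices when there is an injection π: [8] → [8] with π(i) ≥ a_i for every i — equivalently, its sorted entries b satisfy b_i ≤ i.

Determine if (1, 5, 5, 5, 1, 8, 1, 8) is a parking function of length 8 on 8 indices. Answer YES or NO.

NO

Rearranged: b = (1, 1, 1, 5, 5, 5, 8, 8).
  b_1=1 ≤ 1
  b_2=1 ≤ 2
  b_3=1 ≤ 3
  b_4=5 > 4
  fails at i=4 ⇒ NO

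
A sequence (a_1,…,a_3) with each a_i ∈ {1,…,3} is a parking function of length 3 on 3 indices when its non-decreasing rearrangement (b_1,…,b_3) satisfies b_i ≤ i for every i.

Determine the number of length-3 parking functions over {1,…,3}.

|PF| = (3−3+1)·(3+1)^(3−1) = 1 · 16 = 16
Check (2,1,2) → sorted (1,2,2): b_i ≤ i ∀i, a PF.

16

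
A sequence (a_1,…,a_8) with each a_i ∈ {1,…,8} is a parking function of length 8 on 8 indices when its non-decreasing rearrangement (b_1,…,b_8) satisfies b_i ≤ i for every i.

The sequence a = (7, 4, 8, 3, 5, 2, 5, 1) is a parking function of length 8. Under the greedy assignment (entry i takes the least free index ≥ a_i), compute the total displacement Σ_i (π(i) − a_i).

Σπ = 36 ({1..8} each once); Σa = 7+4+8+3+5+2+5+1 = 35; disp = 36−35 = 1.

1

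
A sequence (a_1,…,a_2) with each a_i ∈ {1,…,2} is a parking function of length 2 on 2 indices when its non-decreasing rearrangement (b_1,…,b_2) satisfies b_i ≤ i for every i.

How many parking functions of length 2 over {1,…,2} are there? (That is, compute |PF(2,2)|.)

Count = 1·3^1 = 1·3 = 3 (Pollak)
One tuple (1,2) → sorted (1,2): b_i ≤ i ∀i, a PF.

3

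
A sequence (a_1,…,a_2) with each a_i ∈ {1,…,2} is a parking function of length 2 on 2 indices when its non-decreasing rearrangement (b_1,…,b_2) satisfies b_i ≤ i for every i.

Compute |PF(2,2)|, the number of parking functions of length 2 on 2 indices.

3

Count = (2−2+1)·(2+1)^(2−1) = 1×3 = 3 (Pollak)
Check (2,1) → sorted (1,2): b_i ≤ i ∀i, a PF.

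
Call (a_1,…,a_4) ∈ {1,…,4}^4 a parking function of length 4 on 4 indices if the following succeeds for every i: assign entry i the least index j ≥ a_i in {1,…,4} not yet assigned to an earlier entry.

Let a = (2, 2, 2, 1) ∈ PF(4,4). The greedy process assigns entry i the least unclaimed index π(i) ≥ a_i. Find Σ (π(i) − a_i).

Σπ = 4·5/2 = 10 (π permutes [4]); Σa = 2+2+2+1 = 7; disp = 10−7 = 3.

3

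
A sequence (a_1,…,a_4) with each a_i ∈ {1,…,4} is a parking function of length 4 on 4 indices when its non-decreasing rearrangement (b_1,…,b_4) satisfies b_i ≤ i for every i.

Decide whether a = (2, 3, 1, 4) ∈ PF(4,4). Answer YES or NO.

YES

Rearranged: b = (1, 2, 3, 4).
  b_1=1 ≤ 1
  b_2=2 ≤ 2
  b_3=3 ≤ 3
  b_4=4 ≤ 4
All bounds hold ⇒ YES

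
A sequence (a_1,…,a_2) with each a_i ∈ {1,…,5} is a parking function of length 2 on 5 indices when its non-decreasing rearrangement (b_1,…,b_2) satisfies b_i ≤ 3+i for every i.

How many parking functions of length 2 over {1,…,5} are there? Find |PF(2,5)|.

|PF| = 4·6^1 = 4·6 = 24 [KW]
Example (3,3) → sorted (3,3): b_i ≤ 3+i ∀i, a PF.

24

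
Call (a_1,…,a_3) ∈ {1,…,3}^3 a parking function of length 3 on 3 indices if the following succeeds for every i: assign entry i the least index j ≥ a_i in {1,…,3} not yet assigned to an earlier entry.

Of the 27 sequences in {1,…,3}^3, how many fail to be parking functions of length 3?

|PF(3,3)| = (4−3)·4^(3−1) = 1·16 = 16 (Pollak)
Example (3,3,3) → sorted (3,3,3): b_1=3>1, not a PF.
Total 27; non-PF = 27−16 = 11

11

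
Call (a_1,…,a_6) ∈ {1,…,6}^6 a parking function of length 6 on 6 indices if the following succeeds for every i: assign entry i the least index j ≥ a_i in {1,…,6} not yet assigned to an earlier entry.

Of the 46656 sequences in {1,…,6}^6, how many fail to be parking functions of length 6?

29849

|PF| = (6−6+1)·(6+1)^(6−1) = 1·16807 = 16807
E.g. (4,3,4,1,4,5) → sorted (1,3,4,4,4,5): b_2=3>2, not a PF.
6^6 − 16807 = 46656 − 16807 = 29849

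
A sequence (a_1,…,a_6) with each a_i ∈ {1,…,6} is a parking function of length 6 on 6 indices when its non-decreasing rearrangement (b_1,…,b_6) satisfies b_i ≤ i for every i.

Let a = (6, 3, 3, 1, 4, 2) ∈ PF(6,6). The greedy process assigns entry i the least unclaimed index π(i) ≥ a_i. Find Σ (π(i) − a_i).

2

Σπ(i) = 1+…+6 = 21; Σa = 6+3+3+1+4+2 = 19; disp = 21−19 = 2.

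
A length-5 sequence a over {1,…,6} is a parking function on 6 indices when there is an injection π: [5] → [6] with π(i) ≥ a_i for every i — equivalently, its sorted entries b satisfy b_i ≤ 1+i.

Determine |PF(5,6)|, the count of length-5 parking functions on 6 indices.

Count = (7−5)·7^(5−1) = 2 · 2401 = 4802 (Pollak)
Example (6,4,2,3,5) → sorted (2,3,4,5,6): b_i ≤ 1+i ∀i, a PF.

4802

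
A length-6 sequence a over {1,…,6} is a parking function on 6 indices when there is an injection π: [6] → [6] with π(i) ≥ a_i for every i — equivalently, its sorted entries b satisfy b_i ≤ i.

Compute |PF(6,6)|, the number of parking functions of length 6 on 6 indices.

16807

#PF = (6−6+1)·(6+1)^(6−1) = 1×16807 = 16807
Check (1,5,6,4,1,2) → sorted (1,1,2,4,5,6): b_i ≤ i ∀i, a PF.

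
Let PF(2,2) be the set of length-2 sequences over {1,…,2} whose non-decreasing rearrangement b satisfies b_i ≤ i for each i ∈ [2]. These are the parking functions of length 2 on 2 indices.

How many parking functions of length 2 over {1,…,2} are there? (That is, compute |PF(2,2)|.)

|PF(2,2)| = 1·3^1 = 1 · 3 = 3 [KW]
Check (2,1) → sorted (1,2): b_i ≤ i ∀i, a PF.

3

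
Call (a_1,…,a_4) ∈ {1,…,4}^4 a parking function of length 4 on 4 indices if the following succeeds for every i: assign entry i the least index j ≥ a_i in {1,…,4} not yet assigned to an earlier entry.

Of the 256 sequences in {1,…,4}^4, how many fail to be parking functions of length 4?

131

|PF(4,4)| = 1·5^3 = 1·125 = 125 [KW]
One tuple (3,4,4,3) → sorted (3,3,4,4): b_1=3>1, not a PF.
So 256 − 125 = 131 fail.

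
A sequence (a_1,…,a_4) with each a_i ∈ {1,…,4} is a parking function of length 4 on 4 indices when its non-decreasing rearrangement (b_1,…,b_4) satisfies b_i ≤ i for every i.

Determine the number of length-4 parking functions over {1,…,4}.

|PF| = 1·5^3 = 1 · 125 = 125 (Konheim–Weiss)
Check (2,4,1,1) → sorted (1,1,2,4): b_i ≤ i ∀i, a PF.

125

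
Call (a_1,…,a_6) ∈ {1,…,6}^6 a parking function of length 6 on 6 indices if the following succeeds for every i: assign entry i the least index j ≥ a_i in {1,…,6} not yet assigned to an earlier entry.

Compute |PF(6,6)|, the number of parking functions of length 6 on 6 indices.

16807

|PF| = 1·7^5 = 1·16807 = 16807 (Pollak)
One tuple (6,1,5,3,1,2) → sorted (1,1,2,3,5,6): b_i ≤ i ∀i, a PF.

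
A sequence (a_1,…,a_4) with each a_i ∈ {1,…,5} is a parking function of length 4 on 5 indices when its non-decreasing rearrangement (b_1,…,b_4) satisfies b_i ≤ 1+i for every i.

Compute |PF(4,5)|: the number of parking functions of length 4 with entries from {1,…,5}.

Count = (6−4)·6^(4−1) = 2×216 = 432 (Pollak)
E.g. (5,2,1,4) → sorted (1,2,4,5): b_i ≤ 1+i ∀i, a PF.

432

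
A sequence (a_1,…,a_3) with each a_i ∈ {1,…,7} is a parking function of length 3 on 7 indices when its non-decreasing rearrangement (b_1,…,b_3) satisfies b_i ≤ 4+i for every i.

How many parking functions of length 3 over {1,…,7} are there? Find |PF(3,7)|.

320

#PF = (8−3)·8^(3−1) = 5 · 64 = 320
E.g. (4,4,6) → sorted (4,4,6): b_i ≤ 4+i ∀i, a PF.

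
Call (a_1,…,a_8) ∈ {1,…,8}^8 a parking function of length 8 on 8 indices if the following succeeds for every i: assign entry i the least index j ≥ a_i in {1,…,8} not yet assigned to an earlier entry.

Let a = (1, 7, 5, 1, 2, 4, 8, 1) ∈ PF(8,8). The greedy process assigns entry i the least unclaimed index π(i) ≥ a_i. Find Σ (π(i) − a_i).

Σπ = 8·9/2 = 36 (π permutes [8]); Σa = 1+7+5+1+2+4+8+1 = 29; disp = 36−29 = 7.

7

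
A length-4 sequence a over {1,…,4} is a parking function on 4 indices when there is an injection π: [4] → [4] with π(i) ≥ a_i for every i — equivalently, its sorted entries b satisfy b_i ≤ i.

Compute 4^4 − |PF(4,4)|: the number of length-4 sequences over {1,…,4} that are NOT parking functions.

|PF| = (4−4+1)·(4+1)^(4−1) = 1·125 = 125 [KW]
E.g. (3,4,4,2) → sorted (2,3,4,4): b_1=2>1, not a PF.
4^4 − 125 = 256 − 125 = 131

131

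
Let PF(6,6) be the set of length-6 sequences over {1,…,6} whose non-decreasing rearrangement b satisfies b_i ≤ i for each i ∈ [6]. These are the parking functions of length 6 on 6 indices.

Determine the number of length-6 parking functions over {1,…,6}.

|PF| = 1·7^5 = 1×16807 = 16807 (Konheim–Weiss)
E.g. (1,1,2,2,4,2) → sorted (1,1,2,2,2,4): b_i ≤ i ∀i, a PF.

16807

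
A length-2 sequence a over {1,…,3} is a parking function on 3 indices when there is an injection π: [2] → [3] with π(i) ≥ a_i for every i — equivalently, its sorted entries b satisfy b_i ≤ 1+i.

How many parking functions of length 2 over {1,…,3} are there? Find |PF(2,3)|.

|PF(2,3)| = (3−2+1)·(3+1)^(2−1) = 2 · 4 = 8 (Konheim–Weiss)
E.g. (2,3) → sorted (2,3): b_i ≤ 1+i ∀i, a PF.

8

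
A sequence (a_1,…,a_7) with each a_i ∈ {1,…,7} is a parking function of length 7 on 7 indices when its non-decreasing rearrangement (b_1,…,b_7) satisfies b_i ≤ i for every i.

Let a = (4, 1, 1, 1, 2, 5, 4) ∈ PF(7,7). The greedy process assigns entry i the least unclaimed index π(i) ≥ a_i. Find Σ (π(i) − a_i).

Σπ(i) = 1+…+7 = 28; Σa = 4+1+1+1+2+5+4 = 18; disp = 28−18 = 10.

10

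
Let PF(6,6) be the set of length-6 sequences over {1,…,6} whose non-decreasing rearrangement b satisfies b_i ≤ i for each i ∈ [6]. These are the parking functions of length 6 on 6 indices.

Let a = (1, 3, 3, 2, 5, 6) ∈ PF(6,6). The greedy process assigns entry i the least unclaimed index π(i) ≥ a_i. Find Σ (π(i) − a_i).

Σπ = 21 ({1..6} each once); Σa = 1+3+3+2+5+6 = 20; disp = 21−20 = 1.

1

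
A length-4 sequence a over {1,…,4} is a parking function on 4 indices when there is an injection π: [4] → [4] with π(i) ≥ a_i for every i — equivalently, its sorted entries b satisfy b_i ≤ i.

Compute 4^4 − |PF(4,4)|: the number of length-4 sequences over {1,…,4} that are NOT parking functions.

131

|PF(4,4)| = (5−4)·5^(4−1) = 1·125 = 125 (Pollak)
Check (3,3,4,4) → sorted (3,3,4,4): b_1=3>1, not a PF.
4^4 − 125 = 256 − 125 = 131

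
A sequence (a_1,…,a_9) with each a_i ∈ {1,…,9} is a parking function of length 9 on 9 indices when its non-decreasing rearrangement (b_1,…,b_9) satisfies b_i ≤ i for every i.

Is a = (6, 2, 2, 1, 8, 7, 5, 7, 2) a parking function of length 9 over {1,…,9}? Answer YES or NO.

Rearranged: b = (1, 2, 2, 2, 5, 6, 7, 7, 8).
  b_1=1 ≤ 1
  b_2=2 ≤ 2
  b_3=2 ≤ 3
  b_4=2 ≤ 4
  b_5=5 ≤ 5
  b_6=6 ≤ 6
  b_7=7 ≤ 7
  b_8=7 ≤ 8
  b_9=8 ≤ 9
All bounds hold ⇒ YES

YES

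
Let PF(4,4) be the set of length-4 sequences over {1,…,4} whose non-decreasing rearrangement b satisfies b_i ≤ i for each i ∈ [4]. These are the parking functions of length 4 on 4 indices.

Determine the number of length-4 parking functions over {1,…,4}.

|PF| = 1·5^3 = 1·125 = 125 [KW]
E.g. (2,1,1,4) → sorted (1,1,2,4): b_i ≤ i ∀i, a PF.

125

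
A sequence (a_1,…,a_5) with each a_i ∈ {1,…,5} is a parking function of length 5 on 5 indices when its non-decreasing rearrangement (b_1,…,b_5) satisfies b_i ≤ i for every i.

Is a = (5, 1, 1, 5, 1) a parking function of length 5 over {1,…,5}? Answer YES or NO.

NO

Rearranged: b = (1, 1, 1, 5, 5).
  b_1=1 ≤ 1
  b_2=1 ≤ 2
  b_3=1 ≤ 3
  b_4=5 > 4
  fails at i=4 ⇒ NO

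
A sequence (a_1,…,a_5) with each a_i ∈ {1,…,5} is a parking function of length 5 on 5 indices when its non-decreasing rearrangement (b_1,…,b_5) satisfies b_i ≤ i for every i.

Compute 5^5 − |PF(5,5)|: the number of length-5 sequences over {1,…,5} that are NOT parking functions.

1829

#PF = (5+1−5)·(5+1)^{5−1} = 1×1296 = 1296 [KW]
Check (4,4,1,4,4) → sorted (1,4,4,4,4): b_2=4>2, not a PF.
So 3125 − 1296 = 1829 fail.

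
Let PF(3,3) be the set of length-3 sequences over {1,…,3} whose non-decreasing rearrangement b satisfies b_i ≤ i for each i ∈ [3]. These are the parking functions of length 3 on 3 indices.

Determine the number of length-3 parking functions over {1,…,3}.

16

#PF = (3+1−3)·(3+1)^{3−1} = 1 · 16 = 16 [KW]
E.g. (3,2,1) → sorted (1,2,3): b_i ≤ i ∀i, a PF.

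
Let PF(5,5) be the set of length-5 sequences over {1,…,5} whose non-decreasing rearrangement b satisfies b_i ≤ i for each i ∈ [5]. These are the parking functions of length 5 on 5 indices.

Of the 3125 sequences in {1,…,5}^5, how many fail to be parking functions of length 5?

1829

#PF = (5−5+1)·(5+1)^(5−1) = 1 · 1296 = 1296
One tuple (5,3,4,3,5) → sorted (3,3,4,5,5): b_1=3>1, not a PF.
Total 3125; non-PF = 3125−1296 = 1829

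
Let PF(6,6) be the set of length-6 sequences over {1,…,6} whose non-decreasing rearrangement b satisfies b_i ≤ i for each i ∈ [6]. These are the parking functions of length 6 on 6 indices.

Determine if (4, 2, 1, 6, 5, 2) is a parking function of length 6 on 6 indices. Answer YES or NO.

Rearranged: b = (1, 2, 2, 4, 5, 6).
  b_1=1 ≤ 1
  b_2=2 ≤ 2
  b_3=2 ≤ 3
  b_4=4 ≤ 4
  b_5=5 ≤ 5
  b_6=6 ≤ 6
All bounds hold ⇒ YES

YES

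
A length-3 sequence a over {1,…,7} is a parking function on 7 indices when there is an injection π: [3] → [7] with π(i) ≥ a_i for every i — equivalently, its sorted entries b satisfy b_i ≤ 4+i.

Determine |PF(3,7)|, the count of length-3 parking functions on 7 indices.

320

#PF = 5·8^2 = 5×64 = 320 [KW]
E.g. (3,4,4) → sorted (3,4,4): b_i ≤ 4+i ∀i, a PF.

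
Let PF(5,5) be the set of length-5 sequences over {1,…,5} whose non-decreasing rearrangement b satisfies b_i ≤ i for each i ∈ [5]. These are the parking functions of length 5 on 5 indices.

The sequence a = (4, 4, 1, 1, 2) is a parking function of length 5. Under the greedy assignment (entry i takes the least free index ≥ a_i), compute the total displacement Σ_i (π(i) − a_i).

Σπ = 5·6/2 = 15 (π permutes [5]); Σa = 4+4+1+1+2 = 12; disp = 15−12 = 3.

3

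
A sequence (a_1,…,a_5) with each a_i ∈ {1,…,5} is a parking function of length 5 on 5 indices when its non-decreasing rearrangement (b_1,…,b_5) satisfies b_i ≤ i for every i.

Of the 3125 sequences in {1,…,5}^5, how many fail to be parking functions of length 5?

1829

Count = (6−5)·6^(5−1) = 1·1296 = 1296 (Konheim–Weiss)
One tuple (2,4,4,4,3) → sorted (2,3,4,4,4): b_1=2>1, not a PF.
So 3125 − 1296 = 1829 fail.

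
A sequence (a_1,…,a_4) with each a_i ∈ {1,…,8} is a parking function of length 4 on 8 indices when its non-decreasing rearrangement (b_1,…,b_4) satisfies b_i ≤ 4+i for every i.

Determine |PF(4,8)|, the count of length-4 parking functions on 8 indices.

3645

Count = (8−4+1)·(8+1)^(4−1) = 5·729 = 3645 (Konheim–Weiss)
E.g. (6,8,4,5) → sorted (4,5,6,8): b_i ≤ 4+i ∀i, a PF.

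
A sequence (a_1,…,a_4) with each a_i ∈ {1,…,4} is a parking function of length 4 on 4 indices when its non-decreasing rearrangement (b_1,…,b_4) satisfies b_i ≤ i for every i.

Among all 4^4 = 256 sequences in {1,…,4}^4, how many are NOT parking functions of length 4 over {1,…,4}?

131

|PF| = 1·5^3 = 1·125 = 125 (Pollak)
E.g. (4,4,3,2) → sorted (2,3,4,4): b_1=2>1, not a PF.
Total 256; non-PF = 256−125 = 131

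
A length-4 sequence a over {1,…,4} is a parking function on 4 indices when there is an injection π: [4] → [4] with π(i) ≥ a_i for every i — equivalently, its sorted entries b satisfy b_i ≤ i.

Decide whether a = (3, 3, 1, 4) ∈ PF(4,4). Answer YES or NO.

Order a: b = (1, 3, 3, 4).
  b_1=1 ≤ 1
  b_2=3 > 2
  fails at i=2 ⇒ NO

NO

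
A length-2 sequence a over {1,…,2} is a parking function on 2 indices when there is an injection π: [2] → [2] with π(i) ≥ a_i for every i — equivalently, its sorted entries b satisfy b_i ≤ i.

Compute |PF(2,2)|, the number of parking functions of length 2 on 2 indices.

3

|PF| = (3−2)·3^(2−1) = 1·3 = 3
Check (2,1) → sorted (1,2): b_i ≤ i ∀i, a PF.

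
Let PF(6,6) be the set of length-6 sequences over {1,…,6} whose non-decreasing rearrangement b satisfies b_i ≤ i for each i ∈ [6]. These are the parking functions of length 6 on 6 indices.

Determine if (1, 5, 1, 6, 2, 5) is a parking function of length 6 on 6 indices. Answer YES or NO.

NO

Sorted: b = (1, 1, 2, 5, 5, 6).
  b_1=1 ≤ 1
  b_2=1 ≤ 2
  b_3=2 ≤ 3
  b_4=5 > 4
  fails at i=4 ⇒ NO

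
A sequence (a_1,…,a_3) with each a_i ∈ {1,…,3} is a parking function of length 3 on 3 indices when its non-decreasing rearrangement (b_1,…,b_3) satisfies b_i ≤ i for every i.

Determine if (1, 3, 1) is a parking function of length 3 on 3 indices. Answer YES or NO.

Sorted: b = (1, 1, 3).
  b_1=1 ≤ 1
  b_2=1 ≤ 2
  b_3=3 ≤ 3
All bounds hold ⇒ YES

YES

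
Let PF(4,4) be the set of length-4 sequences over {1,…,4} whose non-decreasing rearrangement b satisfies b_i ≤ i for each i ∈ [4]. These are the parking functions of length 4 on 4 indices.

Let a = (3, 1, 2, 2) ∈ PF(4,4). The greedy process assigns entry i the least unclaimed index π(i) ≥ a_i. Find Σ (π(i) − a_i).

Σπ = 4·5/2 = 10 (π permutes [4]); Σa = 3+1+2+2 = 8; disp = 10−8 = 2.

2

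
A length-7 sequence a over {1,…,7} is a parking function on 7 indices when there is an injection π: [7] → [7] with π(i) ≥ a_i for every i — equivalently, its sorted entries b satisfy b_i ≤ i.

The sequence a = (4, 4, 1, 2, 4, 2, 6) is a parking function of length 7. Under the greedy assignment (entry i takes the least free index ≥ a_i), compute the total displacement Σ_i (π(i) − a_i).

Σπ = 28 ({1..7} each once); Σa = 4+4+1+2+4+2+6 = 23; disp = 28−23 = 5.

5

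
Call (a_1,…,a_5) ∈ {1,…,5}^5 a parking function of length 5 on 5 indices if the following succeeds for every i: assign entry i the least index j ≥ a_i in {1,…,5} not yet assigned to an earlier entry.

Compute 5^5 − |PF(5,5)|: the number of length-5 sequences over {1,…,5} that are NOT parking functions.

1829

Count = (5+1−5)·(5+1)^{5−1} = 1 · 1296 = 1296 (Konheim–Weiss)
One tuple (2,4,2,5,5) → sorted (2,2,4,5,5): b_1=2>1, not a PF.
Total 3125; non-PF = 3125−1296 = 1829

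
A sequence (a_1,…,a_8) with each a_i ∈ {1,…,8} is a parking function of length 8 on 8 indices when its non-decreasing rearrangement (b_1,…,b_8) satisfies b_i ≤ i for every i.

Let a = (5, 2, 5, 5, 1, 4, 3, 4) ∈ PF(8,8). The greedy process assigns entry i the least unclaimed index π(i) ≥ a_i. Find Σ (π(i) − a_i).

Σπ = 36 ({1..8} each once); Σa = 5+2+5+5+1+4+3+4 = 29; disp = 36−29 = 7.

7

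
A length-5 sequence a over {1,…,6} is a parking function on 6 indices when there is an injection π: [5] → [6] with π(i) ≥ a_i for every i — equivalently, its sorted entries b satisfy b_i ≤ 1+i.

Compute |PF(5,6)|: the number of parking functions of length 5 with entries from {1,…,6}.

#PF = (7−5)·7^(5−1) = 2·2401 = 4802 (Pollak)
One tuple (4,5,1,1,3) → sorted (1,1,3,4,5): b_i ≤ 1+i ∀i, a PF.

4802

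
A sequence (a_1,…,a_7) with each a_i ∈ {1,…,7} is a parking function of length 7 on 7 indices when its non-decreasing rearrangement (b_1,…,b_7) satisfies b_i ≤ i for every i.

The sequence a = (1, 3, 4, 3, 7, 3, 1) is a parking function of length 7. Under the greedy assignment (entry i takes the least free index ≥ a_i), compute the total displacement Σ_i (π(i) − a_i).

6

Σπ = 28 ({1..7} each once); Σa = 1+3+4+3+7+3+1 = 22; disp = 28−22 = 6.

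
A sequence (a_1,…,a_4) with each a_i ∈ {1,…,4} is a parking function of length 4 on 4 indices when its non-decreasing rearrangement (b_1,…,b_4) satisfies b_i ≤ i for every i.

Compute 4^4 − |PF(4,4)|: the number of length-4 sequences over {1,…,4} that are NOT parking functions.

131

|PF| = 1·5^3 = 1 · 125 = 125 [KW]
Example (4,1,4,3) → sorted (1,3,4,4): b_2=3>2, not a PF.
So 256 − 125 = 131 fail.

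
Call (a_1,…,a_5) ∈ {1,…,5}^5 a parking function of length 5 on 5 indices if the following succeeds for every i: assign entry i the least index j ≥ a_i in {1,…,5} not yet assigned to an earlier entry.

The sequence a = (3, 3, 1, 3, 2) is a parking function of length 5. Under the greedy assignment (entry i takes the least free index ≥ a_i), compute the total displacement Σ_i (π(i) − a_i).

3

Σπ = 5·6/2 = 15 (π permutes [5]); Σa = 3+3+1+3+2 = 12; disp = 15−12 = 3.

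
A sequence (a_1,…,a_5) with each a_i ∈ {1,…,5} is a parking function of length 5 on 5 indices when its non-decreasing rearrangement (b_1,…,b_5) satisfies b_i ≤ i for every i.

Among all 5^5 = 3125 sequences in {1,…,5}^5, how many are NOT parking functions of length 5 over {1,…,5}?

|PF(5,5)| = (6−5)·6^(5−1) = 1 · 1296 = 1296 (Pollak)
E.g. (4,4,4,4,3) → sorted (3,4,4,4,4): b_1=3>1, not a PF.
5^5 − 1296 = 3125 − 1296 = 1829

1829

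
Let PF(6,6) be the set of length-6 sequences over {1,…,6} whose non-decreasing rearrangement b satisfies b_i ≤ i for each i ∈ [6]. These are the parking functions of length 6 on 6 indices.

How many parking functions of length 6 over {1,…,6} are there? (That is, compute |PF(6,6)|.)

16807

Count = (6−6+1)·(6+1)^(6−1) = 1×16807 = 16807 (Konheim–Weiss)
Check (3,1,6,2,3,5) → sorted (1,2,3,3,5,6): b_i ≤ i ∀i, a PF.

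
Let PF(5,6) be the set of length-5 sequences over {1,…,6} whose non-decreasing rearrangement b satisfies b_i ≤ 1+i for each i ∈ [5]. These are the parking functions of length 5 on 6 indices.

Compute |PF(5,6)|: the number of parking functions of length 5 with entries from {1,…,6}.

4802

|PF| = (6−5+1)·(6+1)^(5−1) = 2 · 2401 = 4802 [KW]
Check (4,3,5,2,6) → sorted (2,3,4,5,6): b_i ≤ 1+i ∀i, a PF.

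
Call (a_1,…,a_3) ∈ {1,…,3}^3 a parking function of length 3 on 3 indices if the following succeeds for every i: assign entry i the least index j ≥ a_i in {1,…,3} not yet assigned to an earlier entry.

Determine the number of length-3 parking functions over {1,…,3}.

#PF = (4−3)·4^(3−1) = 1·16 = 16
Check (2,3,1) → sorted (1,2,3): b_i ≤ i ∀i, a PF.

16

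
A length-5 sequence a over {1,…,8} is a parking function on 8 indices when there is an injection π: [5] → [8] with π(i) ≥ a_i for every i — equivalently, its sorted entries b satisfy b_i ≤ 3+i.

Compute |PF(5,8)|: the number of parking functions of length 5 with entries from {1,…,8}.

26244

Count = (9−5)·9^(5−1) = 4×6561 = 26244 (Pollak)
Check (1,3,2,5,4) → sorted (1,2,3,4,5): b_i ≤ 3+i ∀i, a PF.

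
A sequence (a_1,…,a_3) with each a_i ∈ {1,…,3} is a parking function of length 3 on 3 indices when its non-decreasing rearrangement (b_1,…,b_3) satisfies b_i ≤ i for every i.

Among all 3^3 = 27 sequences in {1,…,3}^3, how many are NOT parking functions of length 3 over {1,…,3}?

|PF(3,3)| = 1·4^2 = 1 · 16 = 16 [KW]
Example (3,3,3) → sorted (3,3,3): b_1=3>1, not a PF.
Total 27; non-PF = 27−16 = 11

11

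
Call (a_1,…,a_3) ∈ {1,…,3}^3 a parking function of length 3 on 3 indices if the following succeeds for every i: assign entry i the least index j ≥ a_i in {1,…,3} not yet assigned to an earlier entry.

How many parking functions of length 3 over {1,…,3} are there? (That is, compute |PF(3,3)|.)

16

#PF = (3+1−3)·(3+1)^{3−1} = 1 · 16 = 16 (Konheim–Weiss)
Check (2,1,1) → sorted (1,1,2): b_i ≤ i ∀i, a PF.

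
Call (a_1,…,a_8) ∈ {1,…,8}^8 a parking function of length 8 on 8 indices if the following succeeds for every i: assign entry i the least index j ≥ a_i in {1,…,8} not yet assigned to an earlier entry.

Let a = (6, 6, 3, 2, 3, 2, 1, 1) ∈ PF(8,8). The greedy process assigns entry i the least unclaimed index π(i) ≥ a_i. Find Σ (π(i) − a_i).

12

Σπ = 8·9/2 = 36 (π permutes [8]); Σa = 6+6+3+2+3+2+1+1 = 24; disp = 36−24 = 12.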